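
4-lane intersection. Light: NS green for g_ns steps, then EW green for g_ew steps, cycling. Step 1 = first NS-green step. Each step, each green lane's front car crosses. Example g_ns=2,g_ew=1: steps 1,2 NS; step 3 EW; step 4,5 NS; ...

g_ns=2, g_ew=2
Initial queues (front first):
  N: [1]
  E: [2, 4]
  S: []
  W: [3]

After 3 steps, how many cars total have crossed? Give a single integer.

Step 1 [NS]: N:car1-GO,E:wait,S:empty,W:wait | queues: N=0 E=2 S=0 W=1
Step 2 [NS]: N:empty,E:wait,S:empty,W:wait | queues: N=0 E=2 S=0 W=1
Step 3 [EW]: N:wait,E:car2-GO,S:wait,W:car3-GO | queues: N=0 E=1 S=0 W=0
Cars crossed by step 3: 3

Answer: 3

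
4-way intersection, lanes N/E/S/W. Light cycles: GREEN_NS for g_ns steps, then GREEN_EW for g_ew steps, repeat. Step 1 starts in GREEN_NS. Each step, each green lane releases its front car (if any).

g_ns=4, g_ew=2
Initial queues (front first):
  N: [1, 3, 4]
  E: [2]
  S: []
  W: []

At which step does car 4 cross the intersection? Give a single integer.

Step 1 [NS]: N:car1-GO,E:wait,S:empty,W:wait | queues: N=2 E=1 S=0 W=0
Step 2 [NS]: N:car3-GO,E:wait,S:empty,W:wait | queues: N=1 E=1 S=0 W=0
Step 3 [NS]: N:car4-GO,E:wait,S:empty,W:wait | queues: N=0 E=1 S=0 W=0
Step 4 [NS]: N:empty,E:wait,S:empty,W:wait | queues: N=0 E=1 S=0 W=0
Step 5 [EW]: N:wait,E:car2-GO,S:wait,W:empty | queues: N=0 E=0 S=0 W=0
Car 4 crosses at step 3

3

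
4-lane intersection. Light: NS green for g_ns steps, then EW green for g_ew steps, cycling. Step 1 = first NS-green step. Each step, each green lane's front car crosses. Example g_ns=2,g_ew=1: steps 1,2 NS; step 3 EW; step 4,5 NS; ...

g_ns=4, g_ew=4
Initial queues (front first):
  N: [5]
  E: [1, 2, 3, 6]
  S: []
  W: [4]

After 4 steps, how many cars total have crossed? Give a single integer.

Answer: 1

Derivation:
Step 1 [NS]: N:car5-GO,E:wait,S:empty,W:wait | queues: N=0 E=4 S=0 W=1
Step 2 [NS]: N:empty,E:wait,S:empty,W:wait | queues: N=0 E=4 S=0 W=1
Step 3 [NS]: N:empty,E:wait,S:empty,W:wait | queues: N=0 E=4 S=0 W=1
Step 4 [NS]: N:empty,E:wait,S:empty,W:wait | queues: N=0 E=4 S=0 W=1
Cars crossed by step 4: 1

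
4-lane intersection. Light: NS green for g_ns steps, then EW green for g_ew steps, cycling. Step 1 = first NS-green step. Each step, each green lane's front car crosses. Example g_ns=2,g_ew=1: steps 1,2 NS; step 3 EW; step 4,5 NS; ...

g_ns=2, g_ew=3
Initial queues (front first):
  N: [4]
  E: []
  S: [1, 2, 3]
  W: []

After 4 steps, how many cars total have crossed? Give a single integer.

Step 1 [NS]: N:car4-GO,E:wait,S:car1-GO,W:wait | queues: N=0 E=0 S=2 W=0
Step 2 [NS]: N:empty,E:wait,S:car2-GO,W:wait | queues: N=0 E=0 S=1 W=0
Step 3 [EW]: N:wait,E:empty,S:wait,W:empty | queues: N=0 E=0 S=1 W=0
Step 4 [EW]: N:wait,E:empty,S:wait,W:empty | queues: N=0 E=0 S=1 W=0
Cars crossed by step 4: 3

Answer: 3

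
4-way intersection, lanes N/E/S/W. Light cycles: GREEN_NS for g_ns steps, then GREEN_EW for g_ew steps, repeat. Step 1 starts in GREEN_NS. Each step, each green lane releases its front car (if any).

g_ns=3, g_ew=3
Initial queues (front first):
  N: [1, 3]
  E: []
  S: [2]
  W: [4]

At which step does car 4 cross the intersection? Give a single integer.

Step 1 [NS]: N:car1-GO,E:wait,S:car2-GO,W:wait | queues: N=1 E=0 S=0 W=1
Step 2 [NS]: N:car3-GO,E:wait,S:empty,W:wait | queues: N=0 E=0 S=0 W=1
Step 3 [NS]: N:empty,E:wait,S:empty,W:wait | queues: N=0 E=0 S=0 W=1
Step 4 [EW]: N:wait,E:empty,S:wait,W:car4-GO | queues: N=0 E=0 S=0 W=0
Car 4 crosses at step 4

4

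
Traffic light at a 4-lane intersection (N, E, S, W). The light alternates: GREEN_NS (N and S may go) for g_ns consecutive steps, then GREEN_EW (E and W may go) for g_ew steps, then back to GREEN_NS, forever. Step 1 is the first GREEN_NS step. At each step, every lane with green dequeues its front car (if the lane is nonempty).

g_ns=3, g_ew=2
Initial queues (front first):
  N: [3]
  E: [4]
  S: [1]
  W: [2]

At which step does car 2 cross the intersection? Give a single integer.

Step 1 [NS]: N:car3-GO,E:wait,S:car1-GO,W:wait | queues: N=0 E=1 S=0 W=1
Step 2 [NS]: N:empty,E:wait,S:empty,W:wait | queues: N=0 E=1 S=0 W=1
Step 3 [NS]: N:empty,E:wait,S:empty,W:wait | queues: N=0 E=1 S=0 W=1
Step 4 [EW]: N:wait,E:car4-GO,S:wait,W:car2-GO | queues: N=0 E=0 S=0 W=0
Car 2 crosses at step 4

4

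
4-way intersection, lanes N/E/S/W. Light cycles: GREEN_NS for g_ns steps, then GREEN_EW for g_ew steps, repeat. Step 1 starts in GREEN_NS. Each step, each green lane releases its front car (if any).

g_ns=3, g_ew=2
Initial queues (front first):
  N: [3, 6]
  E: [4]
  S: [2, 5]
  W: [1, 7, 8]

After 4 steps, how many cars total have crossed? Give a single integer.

Step 1 [NS]: N:car3-GO,E:wait,S:car2-GO,W:wait | queues: N=1 E=1 S=1 W=3
Step 2 [NS]: N:car6-GO,E:wait,S:car5-GO,W:wait | queues: N=0 E=1 S=0 W=3
Step 3 [NS]: N:empty,E:wait,S:empty,W:wait | queues: N=0 E=1 S=0 W=3
Step 4 [EW]: N:wait,E:car4-GO,S:wait,W:car1-GO | queues: N=0 E=0 S=0 W=2
Cars crossed by step 4: 6

Answer: 6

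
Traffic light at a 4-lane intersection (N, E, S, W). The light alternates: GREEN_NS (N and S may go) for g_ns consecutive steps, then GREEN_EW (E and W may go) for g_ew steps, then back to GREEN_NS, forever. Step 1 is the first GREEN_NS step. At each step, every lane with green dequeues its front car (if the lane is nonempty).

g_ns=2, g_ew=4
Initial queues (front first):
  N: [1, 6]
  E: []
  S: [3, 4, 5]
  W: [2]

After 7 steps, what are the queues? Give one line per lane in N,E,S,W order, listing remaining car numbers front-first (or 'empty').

Step 1 [NS]: N:car1-GO,E:wait,S:car3-GO,W:wait | queues: N=1 E=0 S=2 W=1
Step 2 [NS]: N:car6-GO,E:wait,S:car4-GO,W:wait | queues: N=0 E=0 S=1 W=1
Step 3 [EW]: N:wait,E:empty,S:wait,W:car2-GO | queues: N=0 E=0 S=1 W=0
Step 4 [EW]: N:wait,E:empty,S:wait,W:empty | queues: N=0 E=0 S=1 W=0
Step 5 [EW]: N:wait,E:empty,S:wait,W:empty | queues: N=0 E=0 S=1 W=0
Step 6 [EW]: N:wait,E:empty,S:wait,W:empty | queues: N=0 E=0 S=1 W=0
Step 7 [NS]: N:empty,E:wait,S:car5-GO,W:wait | queues: N=0 E=0 S=0 W=0

N: empty
E: empty
S: empty
W: empty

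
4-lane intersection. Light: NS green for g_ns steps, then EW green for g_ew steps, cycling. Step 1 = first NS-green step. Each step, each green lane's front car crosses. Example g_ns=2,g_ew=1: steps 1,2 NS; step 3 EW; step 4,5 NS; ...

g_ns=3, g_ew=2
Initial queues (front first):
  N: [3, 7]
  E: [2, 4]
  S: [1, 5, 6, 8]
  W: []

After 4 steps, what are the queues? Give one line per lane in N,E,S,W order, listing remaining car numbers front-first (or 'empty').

Step 1 [NS]: N:car3-GO,E:wait,S:car1-GO,W:wait | queues: N=1 E=2 S=3 W=0
Step 2 [NS]: N:car7-GO,E:wait,S:car5-GO,W:wait | queues: N=0 E=2 S=2 W=0
Step 3 [NS]: N:empty,E:wait,S:car6-GO,W:wait | queues: N=0 E=2 S=1 W=0
Step 4 [EW]: N:wait,E:car2-GO,S:wait,W:empty | queues: N=0 E=1 S=1 W=0

N: empty
E: 4
S: 8
W: empty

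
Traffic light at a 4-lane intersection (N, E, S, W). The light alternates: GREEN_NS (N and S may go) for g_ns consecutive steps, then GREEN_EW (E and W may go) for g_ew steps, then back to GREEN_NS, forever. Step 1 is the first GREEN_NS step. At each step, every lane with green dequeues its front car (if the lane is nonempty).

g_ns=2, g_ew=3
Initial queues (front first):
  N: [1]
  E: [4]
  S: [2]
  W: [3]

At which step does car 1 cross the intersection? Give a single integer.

Step 1 [NS]: N:car1-GO,E:wait,S:car2-GO,W:wait | queues: N=0 E=1 S=0 W=1
Step 2 [NS]: N:empty,E:wait,S:empty,W:wait | queues: N=0 E=1 S=0 W=1
Step 3 [EW]: N:wait,E:car4-GO,S:wait,W:car3-GO | queues: N=0 E=0 S=0 W=0
Car 1 crosses at step 1

1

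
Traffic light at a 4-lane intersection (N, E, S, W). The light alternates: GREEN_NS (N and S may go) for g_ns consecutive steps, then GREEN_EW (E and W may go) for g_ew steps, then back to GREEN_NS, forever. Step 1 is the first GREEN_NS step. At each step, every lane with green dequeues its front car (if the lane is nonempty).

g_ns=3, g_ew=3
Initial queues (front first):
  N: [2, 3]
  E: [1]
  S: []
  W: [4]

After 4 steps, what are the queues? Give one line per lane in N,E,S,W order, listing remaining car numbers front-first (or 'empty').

Step 1 [NS]: N:car2-GO,E:wait,S:empty,W:wait | queues: N=1 E=1 S=0 W=1
Step 2 [NS]: N:car3-GO,E:wait,S:empty,W:wait | queues: N=0 E=1 S=0 W=1
Step 3 [NS]: N:empty,E:wait,S:empty,W:wait | queues: N=0 E=1 S=0 W=1
Step 4 [EW]: N:wait,E:car1-GO,S:wait,W:car4-GO | queues: N=0 E=0 S=0 W=0

N: empty
E: empty
S: empty
W: empty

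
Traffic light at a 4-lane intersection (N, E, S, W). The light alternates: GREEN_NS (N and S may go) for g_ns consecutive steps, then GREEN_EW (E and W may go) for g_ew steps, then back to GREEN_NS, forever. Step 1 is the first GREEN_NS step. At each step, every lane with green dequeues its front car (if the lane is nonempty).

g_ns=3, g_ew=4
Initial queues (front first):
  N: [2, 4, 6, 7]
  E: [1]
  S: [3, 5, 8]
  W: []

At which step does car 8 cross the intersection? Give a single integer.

Step 1 [NS]: N:car2-GO,E:wait,S:car3-GO,W:wait | queues: N=3 E=1 S=2 W=0
Step 2 [NS]: N:car4-GO,E:wait,S:car5-GO,W:wait | queues: N=2 E=1 S=1 W=0
Step 3 [NS]: N:car6-GO,E:wait,S:car8-GO,W:wait | queues: N=1 E=1 S=0 W=0
Step 4 [EW]: N:wait,E:car1-GO,S:wait,W:empty | queues: N=1 E=0 S=0 W=0
Step 5 [EW]: N:wait,E:empty,S:wait,W:empty | queues: N=1 E=0 S=0 W=0
Step 6 [EW]: N:wait,E:empty,S:wait,W:empty | queues: N=1 E=0 S=0 W=0
Step 7 [EW]: N:wait,E:empty,S:wait,W:empty | queues: N=1 E=0 S=0 W=0
Step 8 [NS]: N:car7-GO,E:wait,S:empty,W:wait | queues: N=0 E=0 S=0 W=0
Car 8 crosses at step 3

3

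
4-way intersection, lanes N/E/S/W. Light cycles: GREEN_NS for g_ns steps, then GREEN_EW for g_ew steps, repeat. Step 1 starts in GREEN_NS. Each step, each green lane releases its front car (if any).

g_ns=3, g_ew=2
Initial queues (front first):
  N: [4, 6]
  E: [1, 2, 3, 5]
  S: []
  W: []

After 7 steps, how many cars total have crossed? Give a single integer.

Answer: 4

Derivation:
Step 1 [NS]: N:car4-GO,E:wait,S:empty,W:wait | queues: N=1 E=4 S=0 W=0
Step 2 [NS]: N:car6-GO,E:wait,S:empty,W:wait | queues: N=0 E=4 S=0 W=0
Step 3 [NS]: N:empty,E:wait,S:empty,W:wait | queues: N=0 E=4 S=0 W=0
Step 4 [EW]: N:wait,E:car1-GO,S:wait,W:empty | queues: N=0 E=3 S=0 W=0
Step 5 [EW]: N:wait,E:car2-GO,S:wait,W:empty | queues: N=0 E=2 S=0 W=0
Step 6 [NS]: N:empty,E:wait,S:empty,W:wait | queues: N=0 E=2 S=0 W=0
Step 7 [NS]: N:empty,E:wait,S:empty,W:wait | queues: N=0 E=2 S=0 W=0
Cars crossed by step 7: 4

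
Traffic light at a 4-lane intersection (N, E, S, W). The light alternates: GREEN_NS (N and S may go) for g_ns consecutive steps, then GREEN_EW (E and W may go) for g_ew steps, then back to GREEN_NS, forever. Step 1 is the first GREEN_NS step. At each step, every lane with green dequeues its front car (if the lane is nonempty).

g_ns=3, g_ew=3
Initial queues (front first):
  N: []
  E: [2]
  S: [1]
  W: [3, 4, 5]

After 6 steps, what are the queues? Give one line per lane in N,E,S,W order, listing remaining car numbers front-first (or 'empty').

Step 1 [NS]: N:empty,E:wait,S:car1-GO,W:wait | queues: N=0 E=1 S=0 W=3
Step 2 [NS]: N:empty,E:wait,S:empty,W:wait | queues: N=0 E=1 S=0 W=3
Step 3 [NS]: N:empty,E:wait,S:empty,W:wait | queues: N=0 E=1 S=0 W=3
Step 4 [EW]: N:wait,E:car2-GO,S:wait,W:car3-GO | queues: N=0 E=0 S=0 W=2
Step 5 [EW]: N:wait,E:empty,S:wait,W:car4-GO | queues: N=0 E=0 S=0 W=1
Step 6 [EW]: N:wait,E:empty,S:wait,W:car5-GO | queues: N=0 E=0 S=0 W=0

N: empty
E: empty
S: empty
W: empty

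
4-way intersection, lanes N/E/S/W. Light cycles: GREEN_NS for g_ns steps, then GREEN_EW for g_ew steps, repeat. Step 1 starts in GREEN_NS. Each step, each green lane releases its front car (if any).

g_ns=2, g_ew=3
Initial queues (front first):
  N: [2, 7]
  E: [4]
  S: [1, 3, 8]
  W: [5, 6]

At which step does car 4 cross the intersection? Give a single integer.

Step 1 [NS]: N:car2-GO,E:wait,S:car1-GO,W:wait | queues: N=1 E=1 S=2 W=2
Step 2 [NS]: N:car7-GO,E:wait,S:car3-GO,W:wait | queues: N=0 E=1 S=1 W=2
Step 3 [EW]: N:wait,E:car4-GO,S:wait,W:car5-GO | queues: N=0 E=0 S=1 W=1
Step 4 [EW]: N:wait,E:empty,S:wait,W:car6-GO | queues: N=0 E=0 S=1 W=0
Step 5 [EW]: N:wait,E:empty,S:wait,W:empty | queues: N=0 E=0 S=1 W=0
Step 6 [NS]: N:empty,E:wait,S:car8-GO,W:wait | queues: N=0 E=0 S=0 W=0
Car 4 crosses at step 3

3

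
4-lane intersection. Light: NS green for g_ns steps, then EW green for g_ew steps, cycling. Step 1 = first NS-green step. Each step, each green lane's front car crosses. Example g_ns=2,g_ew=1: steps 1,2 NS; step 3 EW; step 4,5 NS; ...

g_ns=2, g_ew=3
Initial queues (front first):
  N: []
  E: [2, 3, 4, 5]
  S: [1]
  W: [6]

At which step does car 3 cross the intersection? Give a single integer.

Step 1 [NS]: N:empty,E:wait,S:car1-GO,W:wait | queues: N=0 E=4 S=0 W=1
Step 2 [NS]: N:empty,E:wait,S:empty,W:wait | queues: N=0 E=4 S=0 W=1
Step 3 [EW]: N:wait,E:car2-GO,S:wait,W:car6-GO | queues: N=0 E=3 S=0 W=0
Step 4 [EW]: N:wait,E:car3-GO,S:wait,W:empty | queues: N=0 E=2 S=0 W=0
Step 5 [EW]: N:wait,E:car4-GO,S:wait,W:empty | queues: N=0 E=1 S=0 W=0
Step 6 [NS]: N:empty,E:wait,S:empty,W:wait | queues: N=0 E=1 S=0 W=0
Step 7 [NS]: N:empty,E:wait,S:empty,W:wait | queues: N=0 E=1 S=0 W=0
Step 8 [EW]: N:wait,E:car5-GO,S:wait,W:empty | queues: N=0 E=0 S=0 W=0
Car 3 crosses at step 4

4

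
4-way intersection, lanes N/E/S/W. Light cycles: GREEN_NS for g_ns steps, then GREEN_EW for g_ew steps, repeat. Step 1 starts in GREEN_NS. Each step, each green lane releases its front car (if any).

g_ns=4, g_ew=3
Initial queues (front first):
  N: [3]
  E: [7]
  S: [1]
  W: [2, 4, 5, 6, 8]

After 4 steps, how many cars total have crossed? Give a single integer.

Answer: 2

Derivation:
Step 1 [NS]: N:car3-GO,E:wait,S:car1-GO,W:wait | queues: N=0 E=1 S=0 W=5
Step 2 [NS]: N:empty,E:wait,S:empty,W:wait | queues: N=0 E=1 S=0 W=5
Step 3 [NS]: N:empty,E:wait,S:empty,W:wait | queues: N=0 E=1 S=0 W=5
Step 4 [NS]: N:empty,E:wait,S:empty,W:wait | queues: N=0 E=1 S=0 W=5
Cars crossed by step 4: 2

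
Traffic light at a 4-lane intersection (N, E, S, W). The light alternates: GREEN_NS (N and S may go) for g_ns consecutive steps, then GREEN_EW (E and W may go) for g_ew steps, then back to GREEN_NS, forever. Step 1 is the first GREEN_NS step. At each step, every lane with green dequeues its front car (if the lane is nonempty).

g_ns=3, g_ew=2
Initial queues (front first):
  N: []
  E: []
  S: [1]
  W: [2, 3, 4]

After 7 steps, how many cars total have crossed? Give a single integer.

Step 1 [NS]: N:empty,E:wait,S:car1-GO,W:wait | queues: N=0 E=0 S=0 W=3
Step 2 [NS]: N:empty,E:wait,S:empty,W:wait | queues: N=0 E=0 S=0 W=3
Step 3 [NS]: N:empty,E:wait,S:empty,W:wait | queues: N=0 E=0 S=0 W=3
Step 4 [EW]: N:wait,E:empty,S:wait,W:car2-GO | queues: N=0 E=0 S=0 W=2
Step 5 [EW]: N:wait,E:empty,S:wait,W:car3-GO | queues: N=0 E=0 S=0 W=1
Step 6 [NS]: N:empty,E:wait,S:empty,W:wait | queues: N=0 E=0 S=0 W=1
Step 7 [NS]: N:empty,E:wait,S:empty,W:wait | queues: N=0 E=0 S=0 W=1
Cars crossed by step 7: 3

Answer: 3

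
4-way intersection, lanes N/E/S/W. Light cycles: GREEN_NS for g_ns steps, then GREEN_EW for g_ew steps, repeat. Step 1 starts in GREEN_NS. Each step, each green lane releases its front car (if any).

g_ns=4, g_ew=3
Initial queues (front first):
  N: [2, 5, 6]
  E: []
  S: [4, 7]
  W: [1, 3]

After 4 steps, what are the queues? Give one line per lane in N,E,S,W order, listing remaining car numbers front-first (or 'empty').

Step 1 [NS]: N:car2-GO,E:wait,S:car4-GO,W:wait | queues: N=2 E=0 S=1 W=2
Step 2 [NS]: N:car5-GO,E:wait,S:car7-GO,W:wait | queues: N=1 E=0 S=0 W=2
Step 3 [NS]: N:car6-GO,E:wait,S:empty,W:wait | queues: N=0 E=0 S=0 W=2
Step 4 [NS]: N:empty,E:wait,S:empty,W:wait | queues: N=0 E=0 S=0 W=2

N: empty
E: empty
S: empty
W: 1 3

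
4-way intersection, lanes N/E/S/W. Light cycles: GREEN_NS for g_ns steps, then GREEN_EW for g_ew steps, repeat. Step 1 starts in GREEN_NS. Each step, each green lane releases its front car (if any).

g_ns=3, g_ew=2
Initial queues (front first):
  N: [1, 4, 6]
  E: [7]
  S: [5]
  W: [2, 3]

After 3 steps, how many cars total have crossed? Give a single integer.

Answer: 4

Derivation:
Step 1 [NS]: N:car1-GO,E:wait,S:car5-GO,W:wait | queues: N=2 E=1 S=0 W=2
Step 2 [NS]: N:car4-GO,E:wait,S:empty,W:wait | queues: N=1 E=1 S=0 W=2
Step 3 [NS]: N:car6-GO,E:wait,S:empty,W:wait | queues: N=0 E=1 S=0 W=2
Cars crossed by step 3: 4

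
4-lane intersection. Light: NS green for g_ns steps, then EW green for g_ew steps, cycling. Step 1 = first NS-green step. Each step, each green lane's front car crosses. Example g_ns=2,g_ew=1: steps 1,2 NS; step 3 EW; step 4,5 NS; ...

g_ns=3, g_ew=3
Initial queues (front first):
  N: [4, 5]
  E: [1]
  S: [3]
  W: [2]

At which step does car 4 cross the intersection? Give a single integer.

Step 1 [NS]: N:car4-GO,E:wait,S:car3-GO,W:wait | queues: N=1 E=1 S=0 W=1
Step 2 [NS]: N:car5-GO,E:wait,S:empty,W:wait | queues: N=0 E=1 S=0 W=1
Step 3 [NS]: N:empty,E:wait,S:empty,W:wait | queues: N=0 E=1 S=0 W=1
Step 4 [EW]: N:wait,E:car1-GO,S:wait,W:car2-GO | queues: N=0 E=0 S=0 W=0
Car 4 crosses at step 1

1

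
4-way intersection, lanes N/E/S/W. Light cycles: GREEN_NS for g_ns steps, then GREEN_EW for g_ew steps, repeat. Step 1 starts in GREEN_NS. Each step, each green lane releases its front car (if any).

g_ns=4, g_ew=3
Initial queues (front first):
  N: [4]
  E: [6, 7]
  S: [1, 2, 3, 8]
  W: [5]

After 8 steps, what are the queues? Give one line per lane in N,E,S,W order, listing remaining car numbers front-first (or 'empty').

Step 1 [NS]: N:car4-GO,E:wait,S:car1-GO,W:wait | queues: N=0 E=2 S=3 W=1
Step 2 [NS]: N:empty,E:wait,S:car2-GO,W:wait | queues: N=0 E=2 S=2 W=1
Step 3 [NS]: N:empty,E:wait,S:car3-GO,W:wait | queues: N=0 E=2 S=1 W=1
Step 4 [NS]: N:empty,E:wait,S:car8-GO,W:wait | queues: N=0 E=2 S=0 W=1
Step 5 [EW]: N:wait,E:car6-GO,S:wait,W:car5-GO | queues: N=0 E=1 S=0 W=0
Step 6 [EW]: N:wait,E:car7-GO,S:wait,W:empty | queues: N=0 E=0 S=0 W=0

N: empty
E: empty
S: empty
W: empty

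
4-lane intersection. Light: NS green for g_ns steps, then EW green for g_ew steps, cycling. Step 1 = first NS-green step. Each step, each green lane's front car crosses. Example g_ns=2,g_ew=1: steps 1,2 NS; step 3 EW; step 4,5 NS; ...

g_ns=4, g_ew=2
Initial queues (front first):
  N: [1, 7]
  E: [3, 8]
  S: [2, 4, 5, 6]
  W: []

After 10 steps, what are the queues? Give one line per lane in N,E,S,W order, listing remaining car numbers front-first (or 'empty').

Step 1 [NS]: N:car1-GO,E:wait,S:car2-GO,W:wait | queues: N=1 E=2 S=3 W=0
Step 2 [NS]: N:car7-GO,E:wait,S:car4-GO,W:wait | queues: N=0 E=2 S=2 W=0
Step 3 [NS]: N:empty,E:wait,S:car5-GO,W:wait | queues: N=0 E=2 S=1 W=0
Step 4 [NS]: N:empty,E:wait,S:car6-GO,W:wait | queues: N=0 E=2 S=0 W=0
Step 5 [EW]: N:wait,E:car3-GO,S:wait,W:empty | queues: N=0 E=1 S=0 W=0
Step 6 [EW]: N:wait,E:car8-GO,S:wait,W:empty | queues: N=0 E=0 S=0 W=0

N: empty
E: empty
S: empty
W: empty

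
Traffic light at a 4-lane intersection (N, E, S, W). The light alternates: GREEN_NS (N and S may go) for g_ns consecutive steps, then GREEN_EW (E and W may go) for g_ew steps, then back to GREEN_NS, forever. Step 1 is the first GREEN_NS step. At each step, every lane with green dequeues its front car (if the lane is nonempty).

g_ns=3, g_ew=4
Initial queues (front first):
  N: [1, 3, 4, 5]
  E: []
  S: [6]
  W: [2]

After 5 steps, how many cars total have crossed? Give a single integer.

Answer: 5

Derivation:
Step 1 [NS]: N:car1-GO,E:wait,S:car6-GO,W:wait | queues: N=3 E=0 S=0 W=1
Step 2 [NS]: N:car3-GO,E:wait,S:empty,W:wait | queues: N=2 E=0 S=0 W=1
Step 3 [NS]: N:car4-GO,E:wait,S:empty,W:wait | queues: N=1 E=0 S=0 W=1
Step 4 [EW]: N:wait,E:empty,S:wait,W:car2-GO | queues: N=1 E=0 S=0 W=0
Step 5 [EW]: N:wait,E:empty,S:wait,W:empty | queues: N=1 E=0 S=0 W=0
Cars crossed by step 5: 5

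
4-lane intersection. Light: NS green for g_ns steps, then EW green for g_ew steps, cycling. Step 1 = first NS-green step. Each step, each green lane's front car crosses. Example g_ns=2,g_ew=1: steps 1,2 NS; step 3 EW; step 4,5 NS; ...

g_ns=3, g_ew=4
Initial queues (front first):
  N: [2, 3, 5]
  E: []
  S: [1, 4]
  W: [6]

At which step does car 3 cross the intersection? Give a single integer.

Step 1 [NS]: N:car2-GO,E:wait,S:car1-GO,W:wait | queues: N=2 E=0 S=1 W=1
Step 2 [NS]: N:car3-GO,E:wait,S:car4-GO,W:wait | queues: N=1 E=0 S=0 W=1
Step 3 [NS]: N:car5-GO,E:wait,S:empty,W:wait | queues: N=0 E=0 S=0 W=1
Step 4 [EW]: N:wait,E:empty,S:wait,W:car6-GO | queues: N=0 E=0 S=0 W=0
Car 3 crosses at step 2

2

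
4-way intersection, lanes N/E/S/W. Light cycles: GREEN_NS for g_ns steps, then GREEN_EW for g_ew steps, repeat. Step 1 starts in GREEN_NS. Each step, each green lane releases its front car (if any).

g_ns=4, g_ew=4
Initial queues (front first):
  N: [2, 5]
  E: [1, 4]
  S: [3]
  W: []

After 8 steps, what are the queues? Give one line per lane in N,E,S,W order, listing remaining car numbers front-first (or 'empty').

Step 1 [NS]: N:car2-GO,E:wait,S:car3-GO,W:wait | queues: N=1 E=2 S=0 W=0
Step 2 [NS]: N:car5-GO,E:wait,S:empty,W:wait | queues: N=0 E=2 S=0 W=0
Step 3 [NS]: N:empty,E:wait,S:empty,W:wait | queues: N=0 E=2 S=0 W=0
Step 4 [NS]: N:empty,E:wait,S:empty,W:wait | queues: N=0 E=2 S=0 W=0
Step 5 [EW]: N:wait,E:car1-GO,S:wait,W:empty | queues: N=0 E=1 S=0 W=0
Step 6 [EW]: N:wait,E:car4-GO,S:wait,W:empty | queues: N=0 E=0 S=0 W=0

N: empty
E: empty
S: empty
W: empty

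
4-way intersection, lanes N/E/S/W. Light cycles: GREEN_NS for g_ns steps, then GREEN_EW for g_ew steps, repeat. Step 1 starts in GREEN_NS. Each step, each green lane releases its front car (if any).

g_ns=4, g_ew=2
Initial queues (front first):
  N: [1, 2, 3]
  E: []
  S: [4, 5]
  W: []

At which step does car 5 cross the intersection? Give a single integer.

Step 1 [NS]: N:car1-GO,E:wait,S:car4-GO,W:wait | queues: N=2 E=0 S=1 W=0
Step 2 [NS]: N:car2-GO,E:wait,S:car5-GO,W:wait | queues: N=1 E=0 S=0 W=0
Step 3 [NS]: N:car3-GO,E:wait,S:empty,W:wait | queues: N=0 E=0 S=0 W=0
Car 5 crosses at step 2

2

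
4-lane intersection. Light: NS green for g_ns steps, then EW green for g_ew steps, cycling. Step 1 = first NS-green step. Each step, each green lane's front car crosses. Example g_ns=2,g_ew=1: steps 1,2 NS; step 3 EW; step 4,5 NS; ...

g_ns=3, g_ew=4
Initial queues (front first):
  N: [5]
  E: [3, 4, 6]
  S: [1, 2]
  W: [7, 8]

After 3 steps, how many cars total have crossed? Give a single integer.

Answer: 3

Derivation:
Step 1 [NS]: N:car5-GO,E:wait,S:car1-GO,W:wait | queues: N=0 E=3 S=1 W=2
Step 2 [NS]: N:empty,E:wait,S:car2-GO,W:wait | queues: N=0 E=3 S=0 W=2
Step 3 [NS]: N:empty,E:wait,S:empty,W:wait | queues: N=0 E=3 S=0 W=2
Cars crossed by step 3: 3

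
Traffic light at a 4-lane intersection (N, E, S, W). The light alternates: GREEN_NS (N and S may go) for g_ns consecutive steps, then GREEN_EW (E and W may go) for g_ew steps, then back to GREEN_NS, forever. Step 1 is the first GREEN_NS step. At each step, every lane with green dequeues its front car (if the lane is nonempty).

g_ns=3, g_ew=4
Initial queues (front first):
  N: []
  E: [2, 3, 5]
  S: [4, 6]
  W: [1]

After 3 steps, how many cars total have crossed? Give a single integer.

Answer: 2

Derivation:
Step 1 [NS]: N:empty,E:wait,S:car4-GO,W:wait | queues: N=0 E=3 S=1 W=1
Step 2 [NS]: N:empty,E:wait,S:car6-GO,W:wait | queues: N=0 E=3 S=0 W=1
Step 3 [NS]: N:empty,E:wait,S:empty,W:wait | queues: N=0 E=3 S=0 W=1
Cars crossed by step 3: 2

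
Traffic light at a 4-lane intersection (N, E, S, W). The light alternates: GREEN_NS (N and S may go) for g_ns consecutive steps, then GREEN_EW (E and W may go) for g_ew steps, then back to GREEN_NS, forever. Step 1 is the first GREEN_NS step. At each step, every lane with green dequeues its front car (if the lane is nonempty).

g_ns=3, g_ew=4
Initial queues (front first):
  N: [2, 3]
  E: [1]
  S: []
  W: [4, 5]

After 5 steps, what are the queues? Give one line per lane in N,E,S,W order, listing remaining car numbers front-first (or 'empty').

Step 1 [NS]: N:car2-GO,E:wait,S:empty,W:wait | queues: N=1 E=1 S=0 W=2
Step 2 [NS]: N:car3-GO,E:wait,S:empty,W:wait | queues: N=0 E=1 S=0 W=2
Step 3 [NS]: N:empty,E:wait,S:empty,W:wait | queues: N=0 E=1 S=0 W=2
Step 4 [EW]: N:wait,E:car1-GO,S:wait,W:car4-GO | queues: N=0 E=0 S=0 W=1
Step 5 [EW]: N:wait,E:empty,S:wait,W:car5-GO | queues: N=0 E=0 S=0 W=0

N: empty
E: empty
S: empty
W: empty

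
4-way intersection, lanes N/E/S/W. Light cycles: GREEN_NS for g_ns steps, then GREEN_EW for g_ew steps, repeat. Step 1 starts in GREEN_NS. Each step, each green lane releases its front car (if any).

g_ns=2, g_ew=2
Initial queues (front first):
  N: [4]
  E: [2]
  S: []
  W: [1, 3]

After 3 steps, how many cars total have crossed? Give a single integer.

Step 1 [NS]: N:car4-GO,E:wait,S:empty,W:wait | queues: N=0 E=1 S=0 W=2
Step 2 [NS]: N:empty,E:wait,S:empty,W:wait | queues: N=0 E=1 S=0 W=2
Step 3 [EW]: N:wait,E:car2-GO,S:wait,W:car1-GO | queues: N=0 E=0 S=0 W=1
Cars crossed by step 3: 3

Answer: 3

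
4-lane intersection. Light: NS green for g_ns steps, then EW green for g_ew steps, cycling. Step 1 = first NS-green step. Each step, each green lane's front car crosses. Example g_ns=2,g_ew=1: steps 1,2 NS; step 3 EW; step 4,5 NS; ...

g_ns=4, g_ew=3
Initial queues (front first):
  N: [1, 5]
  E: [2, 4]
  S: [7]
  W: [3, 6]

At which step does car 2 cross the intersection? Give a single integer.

Step 1 [NS]: N:car1-GO,E:wait,S:car7-GO,W:wait | queues: N=1 E=2 S=0 W=2
Step 2 [NS]: N:car5-GO,E:wait,S:empty,W:wait | queues: N=0 E=2 S=0 W=2
Step 3 [NS]: N:empty,E:wait,S:empty,W:wait | queues: N=0 E=2 S=0 W=2
Step 4 [NS]: N:empty,E:wait,S:empty,W:wait | queues: N=0 E=2 S=0 W=2
Step 5 [EW]: N:wait,E:car2-GO,S:wait,W:car3-GO | queues: N=0 E=1 S=0 W=1
Step 6 [EW]: N:wait,E:car4-GO,S:wait,W:car6-GO | queues: N=0 E=0 S=0 W=0
Car 2 crosses at step 5

5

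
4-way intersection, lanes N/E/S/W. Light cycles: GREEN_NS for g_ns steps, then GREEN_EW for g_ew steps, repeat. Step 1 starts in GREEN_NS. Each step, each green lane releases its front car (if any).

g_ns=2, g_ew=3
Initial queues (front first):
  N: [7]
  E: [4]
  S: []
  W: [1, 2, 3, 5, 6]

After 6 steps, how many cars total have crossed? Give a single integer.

Answer: 5

Derivation:
Step 1 [NS]: N:car7-GO,E:wait,S:empty,W:wait | queues: N=0 E=1 S=0 W=5
Step 2 [NS]: N:empty,E:wait,S:empty,W:wait | queues: N=0 E=1 S=0 W=5
Step 3 [EW]: N:wait,E:car4-GO,S:wait,W:car1-GO | queues: N=0 E=0 S=0 W=4
Step 4 [EW]: N:wait,E:empty,S:wait,W:car2-GO | queues: N=0 E=0 S=0 W=3
Step 5 [EW]: N:wait,E:empty,S:wait,W:car3-GO | queues: N=0 E=0 S=0 W=2
Step 6 [NS]: N:empty,E:wait,S:empty,W:wait | queues: N=0 E=0 S=0 W=2
Cars crossed by step 6: 5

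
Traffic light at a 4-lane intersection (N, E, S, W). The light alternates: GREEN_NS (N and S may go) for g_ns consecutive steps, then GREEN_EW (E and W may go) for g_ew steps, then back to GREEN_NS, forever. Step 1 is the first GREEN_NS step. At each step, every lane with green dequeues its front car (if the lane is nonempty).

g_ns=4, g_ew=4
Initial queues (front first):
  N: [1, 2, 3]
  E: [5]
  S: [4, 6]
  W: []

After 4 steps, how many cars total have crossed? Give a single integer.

Step 1 [NS]: N:car1-GO,E:wait,S:car4-GO,W:wait | queues: N=2 E=1 S=1 W=0
Step 2 [NS]: N:car2-GO,E:wait,S:car6-GO,W:wait | queues: N=1 E=1 S=0 W=0
Step 3 [NS]: N:car3-GO,E:wait,S:empty,W:wait | queues: N=0 E=1 S=0 W=0
Step 4 [NS]: N:empty,E:wait,S:empty,W:wait | queues: N=0 E=1 S=0 W=0
Cars crossed by step 4: 5

Answer: 5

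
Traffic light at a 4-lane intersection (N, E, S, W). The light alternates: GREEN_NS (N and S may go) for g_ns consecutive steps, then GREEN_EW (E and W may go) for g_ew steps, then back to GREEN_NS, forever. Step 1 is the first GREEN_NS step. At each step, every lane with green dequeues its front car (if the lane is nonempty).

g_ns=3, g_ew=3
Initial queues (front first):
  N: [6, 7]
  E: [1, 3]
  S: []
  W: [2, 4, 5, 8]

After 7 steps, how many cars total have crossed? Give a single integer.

Step 1 [NS]: N:car6-GO,E:wait,S:empty,W:wait | queues: N=1 E=2 S=0 W=4
Step 2 [NS]: N:car7-GO,E:wait,S:empty,W:wait | queues: N=0 E=2 S=0 W=4
Step 3 [NS]: N:empty,E:wait,S:empty,W:wait | queues: N=0 E=2 S=0 W=4
Step 4 [EW]: N:wait,E:car1-GO,S:wait,W:car2-GO | queues: N=0 E=1 S=0 W=3
Step 5 [EW]: N:wait,E:car3-GO,S:wait,W:car4-GO | queues: N=0 E=0 S=0 W=2
Step 6 [EW]: N:wait,E:empty,S:wait,W:car5-GO | queues: N=0 E=0 S=0 W=1
Step 7 [NS]: N:empty,E:wait,S:empty,W:wait | queues: N=0 E=0 S=0 W=1
Cars crossed by step 7: 7

Answer: 7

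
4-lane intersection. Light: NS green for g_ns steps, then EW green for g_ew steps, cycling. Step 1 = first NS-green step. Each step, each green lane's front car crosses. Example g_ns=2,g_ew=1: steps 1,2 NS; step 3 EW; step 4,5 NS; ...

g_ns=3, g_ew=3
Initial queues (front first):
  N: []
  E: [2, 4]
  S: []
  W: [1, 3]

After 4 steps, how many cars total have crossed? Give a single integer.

Answer: 2

Derivation:
Step 1 [NS]: N:empty,E:wait,S:empty,W:wait | queues: N=0 E=2 S=0 W=2
Step 2 [NS]: N:empty,E:wait,S:empty,W:wait | queues: N=0 E=2 S=0 W=2
Step 3 [NS]: N:empty,E:wait,S:empty,W:wait | queues: N=0 E=2 S=0 W=2
Step 4 [EW]: N:wait,E:car2-GO,S:wait,W:car1-GO | queues: N=0 E=1 S=0 W=1
Cars crossed by step 4: 2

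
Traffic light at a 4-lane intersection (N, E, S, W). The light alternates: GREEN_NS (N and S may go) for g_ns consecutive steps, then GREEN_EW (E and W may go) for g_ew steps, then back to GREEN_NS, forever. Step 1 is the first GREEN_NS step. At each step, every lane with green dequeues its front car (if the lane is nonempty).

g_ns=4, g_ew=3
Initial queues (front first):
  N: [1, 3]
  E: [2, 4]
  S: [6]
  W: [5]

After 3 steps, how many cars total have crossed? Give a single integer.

Step 1 [NS]: N:car1-GO,E:wait,S:car6-GO,W:wait | queues: N=1 E=2 S=0 W=1
Step 2 [NS]: N:car3-GO,E:wait,S:empty,W:wait | queues: N=0 E=2 S=0 W=1
Step 3 [NS]: N:empty,E:wait,S:empty,W:wait | queues: N=0 E=2 S=0 W=1
Cars crossed by step 3: 3

Answer: 3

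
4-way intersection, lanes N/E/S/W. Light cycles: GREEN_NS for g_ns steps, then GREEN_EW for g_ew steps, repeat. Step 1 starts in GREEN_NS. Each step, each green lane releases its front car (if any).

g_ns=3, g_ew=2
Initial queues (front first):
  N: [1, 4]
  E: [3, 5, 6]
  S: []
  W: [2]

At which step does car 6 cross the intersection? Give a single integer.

Step 1 [NS]: N:car1-GO,E:wait,S:empty,W:wait | queues: N=1 E=3 S=0 W=1
Step 2 [NS]: N:car4-GO,E:wait,S:empty,W:wait | queues: N=0 E=3 S=0 W=1
Step 3 [NS]: N:empty,E:wait,S:empty,W:wait | queues: N=0 E=3 S=0 W=1
Step 4 [EW]: N:wait,E:car3-GO,S:wait,W:car2-GO | queues: N=0 E=2 S=0 W=0
Step 5 [EW]: N:wait,E:car5-GO,S:wait,W:empty | queues: N=0 E=1 S=0 W=0
Step 6 [NS]: N:empty,E:wait,S:empty,W:wait | queues: N=0 E=1 S=0 W=0
Step 7 [NS]: N:empty,E:wait,S:empty,W:wait | queues: N=0 E=1 S=0 W=0
Step 8 [NS]: N:empty,E:wait,S:empty,W:wait | queues: N=0 E=1 S=0 W=0
Step 9 [EW]: N:wait,E:car6-GO,S:wait,W:empty | queues: N=0 E=0 S=0 W=0
Car 6 crosses at step 9

9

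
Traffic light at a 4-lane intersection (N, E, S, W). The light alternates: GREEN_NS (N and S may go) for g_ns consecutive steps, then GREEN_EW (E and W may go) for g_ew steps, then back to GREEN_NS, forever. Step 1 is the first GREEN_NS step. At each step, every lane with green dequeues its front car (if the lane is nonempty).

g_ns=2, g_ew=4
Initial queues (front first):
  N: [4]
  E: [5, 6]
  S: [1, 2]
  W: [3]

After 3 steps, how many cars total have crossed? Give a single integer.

Answer: 5

Derivation:
Step 1 [NS]: N:car4-GO,E:wait,S:car1-GO,W:wait | queues: N=0 E=2 S=1 W=1
Step 2 [NS]: N:empty,E:wait,S:car2-GO,W:wait | queues: N=0 E=2 S=0 W=1
Step 3 [EW]: N:wait,E:car5-GO,S:wait,W:car3-GO | queues: N=0 E=1 S=0 W=0
Cars crossed by step 3: 5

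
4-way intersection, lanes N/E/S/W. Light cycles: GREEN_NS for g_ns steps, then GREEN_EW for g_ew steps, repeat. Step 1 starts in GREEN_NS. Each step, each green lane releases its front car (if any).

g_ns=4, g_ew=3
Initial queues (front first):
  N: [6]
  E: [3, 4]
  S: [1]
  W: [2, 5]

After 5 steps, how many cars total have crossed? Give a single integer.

Step 1 [NS]: N:car6-GO,E:wait,S:car1-GO,W:wait | queues: N=0 E=2 S=0 W=2
Step 2 [NS]: N:empty,E:wait,S:empty,W:wait | queues: N=0 E=2 S=0 W=2
Step 3 [NS]: N:empty,E:wait,S:empty,W:wait | queues: N=0 E=2 S=0 W=2
Step 4 [NS]: N:empty,E:wait,S:empty,W:wait | queues: N=0 E=2 S=0 W=2
Step 5 [EW]: N:wait,E:car3-GO,S:wait,W:car2-GO | queues: N=0 E=1 S=0 W=1
Cars crossed by step 5: 4

Answer: 4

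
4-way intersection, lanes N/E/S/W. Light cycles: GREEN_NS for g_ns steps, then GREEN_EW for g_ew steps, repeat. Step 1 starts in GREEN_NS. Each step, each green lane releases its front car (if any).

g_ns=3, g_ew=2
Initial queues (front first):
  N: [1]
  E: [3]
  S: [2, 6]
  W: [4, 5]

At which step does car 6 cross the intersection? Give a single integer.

Step 1 [NS]: N:car1-GO,E:wait,S:car2-GO,W:wait | queues: N=0 E=1 S=1 W=2
Step 2 [NS]: N:empty,E:wait,S:car6-GO,W:wait | queues: N=0 E=1 S=0 W=2
Step 3 [NS]: N:empty,E:wait,S:empty,W:wait | queues: N=0 E=1 S=0 W=2
Step 4 [EW]: N:wait,E:car3-GO,S:wait,W:car4-GO | queues: N=0 E=0 S=0 W=1
Step 5 [EW]: N:wait,E:empty,S:wait,W:car5-GO | queues: N=0 E=0 S=0 W=0
Car 6 crosses at step 2

2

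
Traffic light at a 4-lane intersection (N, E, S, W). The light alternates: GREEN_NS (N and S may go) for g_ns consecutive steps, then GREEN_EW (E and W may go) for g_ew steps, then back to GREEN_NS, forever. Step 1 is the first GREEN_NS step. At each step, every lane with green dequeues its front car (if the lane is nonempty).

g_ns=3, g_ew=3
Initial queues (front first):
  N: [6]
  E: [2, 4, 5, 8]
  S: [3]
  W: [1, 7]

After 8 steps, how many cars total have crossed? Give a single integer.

Step 1 [NS]: N:car6-GO,E:wait,S:car3-GO,W:wait | queues: N=0 E=4 S=0 W=2
Step 2 [NS]: N:empty,E:wait,S:empty,W:wait | queues: N=0 E=4 S=0 W=2
Step 3 [NS]: N:empty,E:wait,S:empty,W:wait | queues: N=0 E=4 S=0 W=2
Step 4 [EW]: N:wait,E:car2-GO,S:wait,W:car1-GO | queues: N=0 E=3 S=0 W=1
Step 5 [EW]: N:wait,E:car4-GO,S:wait,W:car7-GO | queues: N=0 E=2 S=0 W=0
Step 6 [EW]: N:wait,E:car5-GO,S:wait,W:empty | queues: N=0 E=1 S=0 W=0
Step 7 [NS]: N:empty,E:wait,S:empty,W:wait | queues: N=0 E=1 S=0 W=0
Step 8 [NS]: N:empty,E:wait,S:empty,W:wait | queues: N=0 E=1 S=0 W=0
Cars crossed by step 8: 7

Answer: 7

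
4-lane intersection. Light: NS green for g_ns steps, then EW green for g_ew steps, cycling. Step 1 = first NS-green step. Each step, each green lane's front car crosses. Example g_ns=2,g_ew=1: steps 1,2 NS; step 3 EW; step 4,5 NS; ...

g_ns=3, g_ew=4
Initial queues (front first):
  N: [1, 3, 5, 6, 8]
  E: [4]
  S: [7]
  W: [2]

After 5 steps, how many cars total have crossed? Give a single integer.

Step 1 [NS]: N:car1-GO,E:wait,S:car7-GO,W:wait | queues: N=4 E=1 S=0 W=1
Step 2 [NS]: N:car3-GO,E:wait,S:empty,W:wait | queues: N=3 E=1 S=0 W=1
Step 3 [NS]: N:car5-GO,E:wait,S:empty,W:wait | queues: N=2 E=1 S=0 W=1
Step 4 [EW]: N:wait,E:car4-GO,S:wait,W:car2-GO | queues: N=2 E=0 S=0 W=0
Step 5 [EW]: N:wait,E:empty,S:wait,W:empty | queues: N=2 E=0 S=0 W=0
Cars crossed by step 5: 6

Answer: 6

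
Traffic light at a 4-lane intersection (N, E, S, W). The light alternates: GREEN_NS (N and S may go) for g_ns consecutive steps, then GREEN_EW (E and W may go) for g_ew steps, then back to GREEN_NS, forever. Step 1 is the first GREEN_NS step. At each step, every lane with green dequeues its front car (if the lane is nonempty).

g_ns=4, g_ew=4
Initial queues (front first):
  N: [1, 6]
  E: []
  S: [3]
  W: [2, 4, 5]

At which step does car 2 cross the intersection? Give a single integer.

Step 1 [NS]: N:car1-GO,E:wait,S:car3-GO,W:wait | queues: N=1 E=0 S=0 W=3
Step 2 [NS]: N:car6-GO,E:wait,S:empty,W:wait | queues: N=0 E=0 S=0 W=3
Step 3 [NS]: N:empty,E:wait,S:empty,W:wait | queues: N=0 E=0 S=0 W=3
Step 4 [NS]: N:empty,E:wait,S:empty,W:wait | queues: N=0 E=0 S=0 W=3
Step 5 [EW]: N:wait,E:empty,S:wait,W:car2-GO | queues: N=0 E=0 S=0 W=2
Step 6 [EW]: N:wait,E:empty,S:wait,W:car4-GO | queues: N=0 E=0 S=0 W=1
Step 7 [EW]: N:wait,E:empty,S:wait,W:car5-GO | queues: N=0 E=0 S=0 W=0
Car 2 crosses at step 5

5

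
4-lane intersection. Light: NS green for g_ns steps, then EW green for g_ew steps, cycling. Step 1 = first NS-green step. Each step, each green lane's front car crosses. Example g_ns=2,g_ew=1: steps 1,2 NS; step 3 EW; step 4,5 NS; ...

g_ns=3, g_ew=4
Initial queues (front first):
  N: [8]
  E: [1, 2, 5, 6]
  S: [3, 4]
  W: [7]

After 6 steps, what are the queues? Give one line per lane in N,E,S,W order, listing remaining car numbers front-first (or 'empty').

Step 1 [NS]: N:car8-GO,E:wait,S:car3-GO,W:wait | queues: N=0 E=4 S=1 W=1
Step 2 [NS]: N:empty,E:wait,S:car4-GO,W:wait | queues: N=0 E=4 S=0 W=1
Step 3 [NS]: N:empty,E:wait,S:empty,W:wait | queues: N=0 E=4 S=0 W=1
Step 4 [EW]: N:wait,E:car1-GO,S:wait,W:car7-GO | queues: N=0 E=3 S=0 W=0
Step 5 [EW]: N:wait,E:car2-GO,S:wait,W:empty | queues: N=0 E=2 S=0 W=0
Step 6 [EW]: N:wait,E:car5-GO,S:wait,W:empty | queues: N=0 E=1 S=0 W=0

N: empty
E: 6
S: empty
W: empty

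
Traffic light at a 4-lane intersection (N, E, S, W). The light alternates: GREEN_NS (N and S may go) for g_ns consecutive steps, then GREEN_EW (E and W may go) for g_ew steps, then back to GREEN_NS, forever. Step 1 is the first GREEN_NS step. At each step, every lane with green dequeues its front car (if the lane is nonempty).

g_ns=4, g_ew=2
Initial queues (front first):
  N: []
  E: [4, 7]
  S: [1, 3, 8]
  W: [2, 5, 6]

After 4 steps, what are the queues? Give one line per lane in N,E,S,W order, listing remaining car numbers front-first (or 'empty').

Step 1 [NS]: N:empty,E:wait,S:car1-GO,W:wait | queues: N=0 E=2 S=2 W=3
Step 2 [NS]: N:empty,E:wait,S:car3-GO,W:wait | queues: N=0 E=2 S=1 W=3
Step 3 [NS]: N:empty,E:wait,S:car8-GO,W:wait | queues: N=0 E=2 S=0 W=3
Step 4 [NS]: N:empty,E:wait,S:empty,W:wait | queues: N=0 E=2 S=0 W=3

N: empty
E: 4 7
S: empty
W: 2 5 6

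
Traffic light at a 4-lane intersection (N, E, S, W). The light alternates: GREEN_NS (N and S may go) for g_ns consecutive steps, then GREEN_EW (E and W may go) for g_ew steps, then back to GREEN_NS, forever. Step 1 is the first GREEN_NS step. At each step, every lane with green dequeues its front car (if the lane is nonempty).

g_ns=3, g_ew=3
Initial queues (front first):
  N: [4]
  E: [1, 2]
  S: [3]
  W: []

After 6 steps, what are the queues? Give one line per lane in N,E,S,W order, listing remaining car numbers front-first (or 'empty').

Step 1 [NS]: N:car4-GO,E:wait,S:car3-GO,W:wait | queues: N=0 E=2 S=0 W=0
Step 2 [NS]: N:empty,E:wait,S:empty,W:wait | queues: N=0 E=2 S=0 W=0
Step 3 [NS]: N:empty,E:wait,S:empty,W:wait | queues: N=0 E=2 S=0 W=0
Step 4 [EW]: N:wait,E:car1-GO,S:wait,W:empty | queues: N=0 E=1 S=0 W=0
Step 5 [EW]: N:wait,E:car2-GO,S:wait,W:empty | queues: N=0 E=0 S=0 W=0

N: empty
E: empty
S: empty
W: empty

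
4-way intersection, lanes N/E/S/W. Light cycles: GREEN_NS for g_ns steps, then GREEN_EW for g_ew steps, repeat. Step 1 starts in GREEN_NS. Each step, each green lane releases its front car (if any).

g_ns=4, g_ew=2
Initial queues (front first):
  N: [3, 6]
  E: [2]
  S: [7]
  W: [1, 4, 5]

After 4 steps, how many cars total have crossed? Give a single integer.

Answer: 3

Derivation:
Step 1 [NS]: N:car3-GO,E:wait,S:car7-GO,W:wait | queues: N=1 E=1 S=0 W=3
Step 2 [NS]: N:car6-GO,E:wait,S:empty,W:wait | queues: N=0 E=1 S=0 W=3
Step 3 [NS]: N:empty,E:wait,S:empty,W:wait | queues: N=0 E=1 S=0 W=3
Step 4 [NS]: N:empty,E:wait,S:empty,W:wait | queues: N=0 E=1 S=0 W=3
Cars crossed by step 4: 3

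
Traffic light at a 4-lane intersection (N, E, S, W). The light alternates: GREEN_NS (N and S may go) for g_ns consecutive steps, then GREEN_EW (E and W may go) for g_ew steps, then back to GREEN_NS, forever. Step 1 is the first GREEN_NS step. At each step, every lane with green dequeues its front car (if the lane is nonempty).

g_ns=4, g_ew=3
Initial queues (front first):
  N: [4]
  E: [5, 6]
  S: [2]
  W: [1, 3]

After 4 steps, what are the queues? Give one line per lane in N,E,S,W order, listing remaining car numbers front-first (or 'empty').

Step 1 [NS]: N:car4-GO,E:wait,S:car2-GO,W:wait | queues: N=0 E=2 S=0 W=2
Step 2 [NS]: N:empty,E:wait,S:empty,W:wait | queues: N=0 E=2 S=0 W=2
Step 3 [NS]: N:empty,E:wait,S:empty,W:wait | queues: N=0 E=2 S=0 W=2
Step 4 [NS]: N:empty,E:wait,S:empty,W:wait | queues: N=0 E=2 S=0 W=2

N: empty
E: 5 6
S: empty
W: 1 3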